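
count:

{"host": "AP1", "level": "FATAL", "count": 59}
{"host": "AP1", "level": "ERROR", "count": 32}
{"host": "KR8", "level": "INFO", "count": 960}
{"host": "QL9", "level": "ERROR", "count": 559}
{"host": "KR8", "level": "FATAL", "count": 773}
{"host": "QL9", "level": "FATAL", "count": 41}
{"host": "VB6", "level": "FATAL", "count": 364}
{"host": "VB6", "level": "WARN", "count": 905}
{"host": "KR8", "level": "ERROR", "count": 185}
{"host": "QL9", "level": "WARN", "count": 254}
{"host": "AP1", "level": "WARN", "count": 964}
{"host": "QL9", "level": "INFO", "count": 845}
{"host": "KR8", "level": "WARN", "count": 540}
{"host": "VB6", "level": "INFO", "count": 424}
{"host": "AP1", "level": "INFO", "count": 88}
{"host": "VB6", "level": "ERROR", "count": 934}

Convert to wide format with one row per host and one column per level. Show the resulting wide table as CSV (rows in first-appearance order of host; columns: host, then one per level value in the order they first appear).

host,FATAL,ERROR,INFO,WARN
AP1,59,32,88,964
KR8,773,185,960,540
QL9,41,559,845,254
VB6,364,934,424,905

Columns: host plus the 4 distinct level values (FATAL, ERROR, INFO, WARN).
For example, row AP1 column FATAL takes count=59 from the long row (AP1, FATAL).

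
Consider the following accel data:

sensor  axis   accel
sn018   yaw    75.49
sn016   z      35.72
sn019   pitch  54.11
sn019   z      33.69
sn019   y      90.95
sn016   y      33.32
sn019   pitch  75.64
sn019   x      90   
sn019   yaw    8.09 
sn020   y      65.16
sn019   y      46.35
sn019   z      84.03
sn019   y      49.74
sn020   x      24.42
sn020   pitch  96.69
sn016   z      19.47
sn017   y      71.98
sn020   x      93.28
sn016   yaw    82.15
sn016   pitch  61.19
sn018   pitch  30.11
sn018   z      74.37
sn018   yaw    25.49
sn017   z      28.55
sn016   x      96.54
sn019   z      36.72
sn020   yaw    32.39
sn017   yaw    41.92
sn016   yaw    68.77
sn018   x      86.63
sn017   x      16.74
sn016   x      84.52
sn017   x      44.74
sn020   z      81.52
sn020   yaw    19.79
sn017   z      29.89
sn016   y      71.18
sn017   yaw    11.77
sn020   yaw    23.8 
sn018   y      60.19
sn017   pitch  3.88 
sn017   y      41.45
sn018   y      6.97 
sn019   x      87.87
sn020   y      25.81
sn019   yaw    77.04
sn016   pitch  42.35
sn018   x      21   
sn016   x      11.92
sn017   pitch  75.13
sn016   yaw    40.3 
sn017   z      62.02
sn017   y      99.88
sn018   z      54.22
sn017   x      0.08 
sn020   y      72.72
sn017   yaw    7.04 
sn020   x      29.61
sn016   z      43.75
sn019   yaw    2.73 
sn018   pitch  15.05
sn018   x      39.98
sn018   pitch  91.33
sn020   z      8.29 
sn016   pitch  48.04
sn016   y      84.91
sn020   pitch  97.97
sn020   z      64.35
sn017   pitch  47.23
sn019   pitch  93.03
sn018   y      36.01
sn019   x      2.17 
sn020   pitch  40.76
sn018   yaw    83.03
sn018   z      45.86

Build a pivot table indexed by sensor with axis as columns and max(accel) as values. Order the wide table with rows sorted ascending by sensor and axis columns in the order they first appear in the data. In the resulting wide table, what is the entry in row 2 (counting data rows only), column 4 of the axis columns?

With rows sorted ascending by sensor, row 2 is sensor=sn017. axis columns in first-appearance order: yaw, z, pitch, y, x; column 4 is y.
Long rows with sensor=sn017, axis=y: max(71.98, 41.45, 99.88) = 99.88.

99.88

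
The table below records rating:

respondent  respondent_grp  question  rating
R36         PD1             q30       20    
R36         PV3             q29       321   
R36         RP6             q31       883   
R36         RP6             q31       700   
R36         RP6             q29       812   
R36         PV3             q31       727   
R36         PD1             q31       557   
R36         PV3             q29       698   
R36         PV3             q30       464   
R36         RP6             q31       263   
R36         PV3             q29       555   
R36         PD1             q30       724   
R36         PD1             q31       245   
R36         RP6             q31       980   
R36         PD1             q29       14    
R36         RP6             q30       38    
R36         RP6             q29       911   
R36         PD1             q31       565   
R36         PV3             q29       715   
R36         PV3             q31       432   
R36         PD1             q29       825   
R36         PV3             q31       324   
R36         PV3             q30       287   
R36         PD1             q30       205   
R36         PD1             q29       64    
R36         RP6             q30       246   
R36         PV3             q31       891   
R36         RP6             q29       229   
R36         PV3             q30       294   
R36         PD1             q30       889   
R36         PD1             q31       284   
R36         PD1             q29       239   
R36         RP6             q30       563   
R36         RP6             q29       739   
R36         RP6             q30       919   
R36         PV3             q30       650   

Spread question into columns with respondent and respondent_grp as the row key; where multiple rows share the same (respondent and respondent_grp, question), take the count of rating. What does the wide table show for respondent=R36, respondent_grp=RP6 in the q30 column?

Rows with respondent=R36, respondent_grp=RP6 and question=q30: rating values are 38, 246, 563, 919.
4 rows match — count = 4.

4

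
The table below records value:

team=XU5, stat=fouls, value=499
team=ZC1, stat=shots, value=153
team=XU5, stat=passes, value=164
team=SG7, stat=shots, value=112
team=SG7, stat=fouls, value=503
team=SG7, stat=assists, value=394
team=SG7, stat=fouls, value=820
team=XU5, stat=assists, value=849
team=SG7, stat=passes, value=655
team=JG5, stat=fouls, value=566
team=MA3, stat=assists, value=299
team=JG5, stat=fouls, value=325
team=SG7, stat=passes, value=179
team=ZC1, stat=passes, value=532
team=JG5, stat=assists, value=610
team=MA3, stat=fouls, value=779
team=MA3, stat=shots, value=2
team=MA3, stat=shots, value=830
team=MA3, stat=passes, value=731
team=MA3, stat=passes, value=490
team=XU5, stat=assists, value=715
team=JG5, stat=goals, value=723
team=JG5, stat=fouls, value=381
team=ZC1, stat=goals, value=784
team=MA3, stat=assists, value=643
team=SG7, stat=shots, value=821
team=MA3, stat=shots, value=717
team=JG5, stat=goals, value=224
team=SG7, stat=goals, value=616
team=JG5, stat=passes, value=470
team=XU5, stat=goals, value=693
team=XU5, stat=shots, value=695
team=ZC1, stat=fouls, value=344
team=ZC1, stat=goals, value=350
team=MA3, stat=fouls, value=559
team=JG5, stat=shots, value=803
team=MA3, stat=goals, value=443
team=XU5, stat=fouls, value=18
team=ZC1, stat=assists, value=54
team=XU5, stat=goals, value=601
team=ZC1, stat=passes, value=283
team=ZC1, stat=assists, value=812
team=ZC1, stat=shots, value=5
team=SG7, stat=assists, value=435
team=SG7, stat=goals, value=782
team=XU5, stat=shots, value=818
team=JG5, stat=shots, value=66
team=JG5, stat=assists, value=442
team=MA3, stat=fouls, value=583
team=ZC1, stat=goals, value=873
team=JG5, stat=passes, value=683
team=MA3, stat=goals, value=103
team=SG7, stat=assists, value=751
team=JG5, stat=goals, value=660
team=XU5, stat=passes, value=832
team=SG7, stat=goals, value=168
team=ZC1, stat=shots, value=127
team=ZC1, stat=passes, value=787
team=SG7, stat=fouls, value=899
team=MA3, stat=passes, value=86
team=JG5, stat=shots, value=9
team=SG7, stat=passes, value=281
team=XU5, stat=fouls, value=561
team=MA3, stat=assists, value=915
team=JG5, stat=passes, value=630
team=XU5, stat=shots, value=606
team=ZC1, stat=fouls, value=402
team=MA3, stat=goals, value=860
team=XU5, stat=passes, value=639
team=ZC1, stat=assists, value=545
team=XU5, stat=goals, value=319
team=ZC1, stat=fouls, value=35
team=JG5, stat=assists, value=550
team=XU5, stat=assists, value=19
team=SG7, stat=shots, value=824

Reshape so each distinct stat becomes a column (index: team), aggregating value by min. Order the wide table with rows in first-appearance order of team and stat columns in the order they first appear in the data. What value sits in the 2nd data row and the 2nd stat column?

With rows in first-appearance order of team, row 2 is team=ZC1. stat columns in first-appearance order: fouls, shots, passes, assists, goals; column 2 is shots.
Long rows with team=ZC1, stat=shots: min(153, 5, 127) = 5.

5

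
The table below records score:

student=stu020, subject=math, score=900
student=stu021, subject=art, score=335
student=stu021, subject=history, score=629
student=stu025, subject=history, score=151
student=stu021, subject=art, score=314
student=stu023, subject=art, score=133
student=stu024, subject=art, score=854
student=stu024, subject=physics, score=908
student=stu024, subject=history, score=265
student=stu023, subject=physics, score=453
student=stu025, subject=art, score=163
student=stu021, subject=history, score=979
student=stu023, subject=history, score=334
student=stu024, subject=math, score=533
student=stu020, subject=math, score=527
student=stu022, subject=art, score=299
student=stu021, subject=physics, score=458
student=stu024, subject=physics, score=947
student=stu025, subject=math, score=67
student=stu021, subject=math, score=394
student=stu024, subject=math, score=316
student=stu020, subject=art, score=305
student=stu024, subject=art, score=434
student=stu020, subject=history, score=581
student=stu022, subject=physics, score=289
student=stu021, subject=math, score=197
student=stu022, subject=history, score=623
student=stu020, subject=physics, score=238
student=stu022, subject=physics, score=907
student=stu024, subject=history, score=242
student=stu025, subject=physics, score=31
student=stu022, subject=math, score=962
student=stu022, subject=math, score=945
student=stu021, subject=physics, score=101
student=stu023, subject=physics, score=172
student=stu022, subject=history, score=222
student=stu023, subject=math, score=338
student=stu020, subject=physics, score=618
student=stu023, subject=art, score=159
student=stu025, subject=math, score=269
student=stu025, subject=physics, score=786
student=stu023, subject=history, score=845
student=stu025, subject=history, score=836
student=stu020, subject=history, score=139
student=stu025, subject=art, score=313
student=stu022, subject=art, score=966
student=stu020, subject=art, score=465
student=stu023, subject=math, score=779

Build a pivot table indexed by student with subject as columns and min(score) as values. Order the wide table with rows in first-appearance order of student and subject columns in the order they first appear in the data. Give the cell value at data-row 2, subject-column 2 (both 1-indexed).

314

With rows in first-appearance order of student, row 2 is student=stu021. subject columns in first-appearance order: math, art, history, physics; column 2 is art.
Long rows with student=stu021, subject=art: min(335, 314) = 314.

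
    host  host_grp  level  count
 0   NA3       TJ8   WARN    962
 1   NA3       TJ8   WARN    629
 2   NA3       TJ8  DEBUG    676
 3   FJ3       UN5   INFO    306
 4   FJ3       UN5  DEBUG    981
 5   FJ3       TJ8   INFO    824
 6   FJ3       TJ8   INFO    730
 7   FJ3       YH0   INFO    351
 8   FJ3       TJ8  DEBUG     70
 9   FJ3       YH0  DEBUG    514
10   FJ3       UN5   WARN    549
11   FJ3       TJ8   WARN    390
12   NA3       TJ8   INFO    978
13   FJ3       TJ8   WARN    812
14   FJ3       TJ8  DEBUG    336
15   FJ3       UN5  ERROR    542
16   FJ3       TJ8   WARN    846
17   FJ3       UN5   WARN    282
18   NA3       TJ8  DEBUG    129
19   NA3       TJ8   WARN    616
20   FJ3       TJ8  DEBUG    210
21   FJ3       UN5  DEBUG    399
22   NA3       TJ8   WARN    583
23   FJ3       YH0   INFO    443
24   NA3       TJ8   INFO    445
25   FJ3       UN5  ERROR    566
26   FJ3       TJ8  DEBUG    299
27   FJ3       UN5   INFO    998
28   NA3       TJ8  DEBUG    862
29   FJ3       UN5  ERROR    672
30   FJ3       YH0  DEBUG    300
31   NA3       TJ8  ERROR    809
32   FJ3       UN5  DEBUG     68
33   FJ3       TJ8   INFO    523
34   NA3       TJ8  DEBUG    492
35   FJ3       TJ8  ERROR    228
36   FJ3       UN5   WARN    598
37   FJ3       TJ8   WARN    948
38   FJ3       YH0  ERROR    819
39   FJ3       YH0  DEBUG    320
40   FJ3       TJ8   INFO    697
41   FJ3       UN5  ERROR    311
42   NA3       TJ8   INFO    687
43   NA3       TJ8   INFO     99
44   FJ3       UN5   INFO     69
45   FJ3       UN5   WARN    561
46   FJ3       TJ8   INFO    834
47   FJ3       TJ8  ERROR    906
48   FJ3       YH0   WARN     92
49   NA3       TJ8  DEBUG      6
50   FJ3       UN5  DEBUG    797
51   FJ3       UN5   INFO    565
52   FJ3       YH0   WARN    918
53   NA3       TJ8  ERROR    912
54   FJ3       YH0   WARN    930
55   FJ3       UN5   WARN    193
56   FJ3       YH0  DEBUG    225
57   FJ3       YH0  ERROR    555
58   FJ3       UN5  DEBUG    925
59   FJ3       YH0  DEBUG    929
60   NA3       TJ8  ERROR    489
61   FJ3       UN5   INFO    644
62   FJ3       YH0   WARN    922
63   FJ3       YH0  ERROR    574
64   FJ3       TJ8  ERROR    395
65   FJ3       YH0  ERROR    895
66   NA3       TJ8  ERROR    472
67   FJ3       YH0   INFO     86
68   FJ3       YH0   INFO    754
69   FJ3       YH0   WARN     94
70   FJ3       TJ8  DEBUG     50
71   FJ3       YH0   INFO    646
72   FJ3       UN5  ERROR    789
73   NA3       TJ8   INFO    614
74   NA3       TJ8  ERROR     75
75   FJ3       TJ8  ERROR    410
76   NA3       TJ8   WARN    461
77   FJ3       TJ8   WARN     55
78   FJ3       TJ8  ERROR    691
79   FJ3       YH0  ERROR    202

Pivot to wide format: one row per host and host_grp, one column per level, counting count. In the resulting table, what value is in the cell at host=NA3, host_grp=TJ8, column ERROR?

Rows with host=NA3, host_grp=TJ8 and level=ERROR: count values are 809, 912, 489, 472, 75.
5 rows match — count = 5.

5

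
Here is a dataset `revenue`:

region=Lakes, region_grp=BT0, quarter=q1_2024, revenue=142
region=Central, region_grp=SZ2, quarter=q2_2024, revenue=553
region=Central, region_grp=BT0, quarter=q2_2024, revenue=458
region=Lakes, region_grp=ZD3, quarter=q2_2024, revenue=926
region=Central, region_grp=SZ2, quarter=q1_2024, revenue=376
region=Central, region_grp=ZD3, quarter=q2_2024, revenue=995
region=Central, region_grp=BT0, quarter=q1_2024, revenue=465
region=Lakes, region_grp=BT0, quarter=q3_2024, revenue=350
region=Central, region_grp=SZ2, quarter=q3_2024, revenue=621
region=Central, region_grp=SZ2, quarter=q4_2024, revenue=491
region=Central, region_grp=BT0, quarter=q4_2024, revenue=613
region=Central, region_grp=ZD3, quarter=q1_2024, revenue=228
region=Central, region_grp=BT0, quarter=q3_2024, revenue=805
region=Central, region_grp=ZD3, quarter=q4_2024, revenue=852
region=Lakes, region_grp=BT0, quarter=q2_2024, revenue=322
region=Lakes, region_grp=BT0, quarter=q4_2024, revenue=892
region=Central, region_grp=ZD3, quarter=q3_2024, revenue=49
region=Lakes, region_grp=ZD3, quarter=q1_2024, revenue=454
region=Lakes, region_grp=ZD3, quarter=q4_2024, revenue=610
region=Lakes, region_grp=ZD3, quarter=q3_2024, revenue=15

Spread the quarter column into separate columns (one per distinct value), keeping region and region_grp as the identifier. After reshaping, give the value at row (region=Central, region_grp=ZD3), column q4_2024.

852

Wide layout: rows indexed by region and region_grp, columns are the 4 distinct quarter values (q1_2024, q2_2024, q3_2024, q4_2024).
Cell (region=Central, region_grp=ZD3, quarter=q4_2024) draws from the long row where region=Central, region_grp=ZD3 and quarter=q4_2024, which has revenue=852.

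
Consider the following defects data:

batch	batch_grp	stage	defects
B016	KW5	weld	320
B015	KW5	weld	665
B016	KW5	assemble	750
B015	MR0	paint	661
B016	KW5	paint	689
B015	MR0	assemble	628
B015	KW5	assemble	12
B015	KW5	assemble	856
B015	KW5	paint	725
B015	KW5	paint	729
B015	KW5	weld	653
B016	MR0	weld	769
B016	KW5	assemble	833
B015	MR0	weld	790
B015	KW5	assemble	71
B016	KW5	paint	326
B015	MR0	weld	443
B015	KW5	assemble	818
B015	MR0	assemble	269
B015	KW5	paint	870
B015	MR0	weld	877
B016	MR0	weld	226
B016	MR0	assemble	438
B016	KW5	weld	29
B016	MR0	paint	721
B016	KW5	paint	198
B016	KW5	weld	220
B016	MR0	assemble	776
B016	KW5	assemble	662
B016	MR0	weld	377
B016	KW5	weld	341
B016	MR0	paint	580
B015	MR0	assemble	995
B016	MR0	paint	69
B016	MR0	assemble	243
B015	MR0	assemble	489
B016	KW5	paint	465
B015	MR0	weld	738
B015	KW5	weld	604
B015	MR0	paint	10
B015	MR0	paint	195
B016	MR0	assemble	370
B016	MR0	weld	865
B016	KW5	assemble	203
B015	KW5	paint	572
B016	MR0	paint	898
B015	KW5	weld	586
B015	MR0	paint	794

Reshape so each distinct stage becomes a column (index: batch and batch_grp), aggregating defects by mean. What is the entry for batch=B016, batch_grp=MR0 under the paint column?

Rows with batch=B016, batch_grp=MR0 and stage=paint: defects values are 721, 580, 69, 898.
(721 + 580 + 69 + 898) / 4 = 567.

567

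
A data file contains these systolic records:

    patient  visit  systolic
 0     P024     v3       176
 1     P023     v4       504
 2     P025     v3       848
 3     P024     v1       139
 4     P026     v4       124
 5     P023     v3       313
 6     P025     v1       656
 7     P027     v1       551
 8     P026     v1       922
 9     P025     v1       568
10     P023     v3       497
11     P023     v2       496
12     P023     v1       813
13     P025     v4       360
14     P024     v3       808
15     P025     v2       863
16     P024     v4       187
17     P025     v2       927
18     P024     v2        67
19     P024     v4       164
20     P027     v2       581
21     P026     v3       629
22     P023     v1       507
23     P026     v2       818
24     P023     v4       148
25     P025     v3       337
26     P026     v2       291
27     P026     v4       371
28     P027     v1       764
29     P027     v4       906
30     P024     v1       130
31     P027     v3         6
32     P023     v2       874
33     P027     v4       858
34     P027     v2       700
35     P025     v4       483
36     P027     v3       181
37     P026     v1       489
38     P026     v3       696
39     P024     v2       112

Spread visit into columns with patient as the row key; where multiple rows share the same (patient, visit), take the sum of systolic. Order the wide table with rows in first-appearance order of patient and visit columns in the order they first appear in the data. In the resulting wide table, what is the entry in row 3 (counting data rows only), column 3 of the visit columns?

1224

With rows in first-appearance order of patient, row 3 is patient=P025. visit columns in first-appearance order: v3, v4, v1, v2; column 3 is v1.
Long rows with patient=P025, visit=v1: 656 + 568 = 1224.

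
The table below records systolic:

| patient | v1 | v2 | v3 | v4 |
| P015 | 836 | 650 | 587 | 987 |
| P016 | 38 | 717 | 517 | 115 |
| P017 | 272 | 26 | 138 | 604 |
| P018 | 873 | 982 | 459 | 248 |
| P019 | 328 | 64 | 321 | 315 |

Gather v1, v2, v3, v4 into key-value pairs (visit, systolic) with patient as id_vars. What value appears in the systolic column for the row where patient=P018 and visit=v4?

Unpivoting turns each (patient, wide-column) pair into one long row.
The wide cell at row P018, column v4 holds 248, so the long row (P018, v4) has systolic=248.

248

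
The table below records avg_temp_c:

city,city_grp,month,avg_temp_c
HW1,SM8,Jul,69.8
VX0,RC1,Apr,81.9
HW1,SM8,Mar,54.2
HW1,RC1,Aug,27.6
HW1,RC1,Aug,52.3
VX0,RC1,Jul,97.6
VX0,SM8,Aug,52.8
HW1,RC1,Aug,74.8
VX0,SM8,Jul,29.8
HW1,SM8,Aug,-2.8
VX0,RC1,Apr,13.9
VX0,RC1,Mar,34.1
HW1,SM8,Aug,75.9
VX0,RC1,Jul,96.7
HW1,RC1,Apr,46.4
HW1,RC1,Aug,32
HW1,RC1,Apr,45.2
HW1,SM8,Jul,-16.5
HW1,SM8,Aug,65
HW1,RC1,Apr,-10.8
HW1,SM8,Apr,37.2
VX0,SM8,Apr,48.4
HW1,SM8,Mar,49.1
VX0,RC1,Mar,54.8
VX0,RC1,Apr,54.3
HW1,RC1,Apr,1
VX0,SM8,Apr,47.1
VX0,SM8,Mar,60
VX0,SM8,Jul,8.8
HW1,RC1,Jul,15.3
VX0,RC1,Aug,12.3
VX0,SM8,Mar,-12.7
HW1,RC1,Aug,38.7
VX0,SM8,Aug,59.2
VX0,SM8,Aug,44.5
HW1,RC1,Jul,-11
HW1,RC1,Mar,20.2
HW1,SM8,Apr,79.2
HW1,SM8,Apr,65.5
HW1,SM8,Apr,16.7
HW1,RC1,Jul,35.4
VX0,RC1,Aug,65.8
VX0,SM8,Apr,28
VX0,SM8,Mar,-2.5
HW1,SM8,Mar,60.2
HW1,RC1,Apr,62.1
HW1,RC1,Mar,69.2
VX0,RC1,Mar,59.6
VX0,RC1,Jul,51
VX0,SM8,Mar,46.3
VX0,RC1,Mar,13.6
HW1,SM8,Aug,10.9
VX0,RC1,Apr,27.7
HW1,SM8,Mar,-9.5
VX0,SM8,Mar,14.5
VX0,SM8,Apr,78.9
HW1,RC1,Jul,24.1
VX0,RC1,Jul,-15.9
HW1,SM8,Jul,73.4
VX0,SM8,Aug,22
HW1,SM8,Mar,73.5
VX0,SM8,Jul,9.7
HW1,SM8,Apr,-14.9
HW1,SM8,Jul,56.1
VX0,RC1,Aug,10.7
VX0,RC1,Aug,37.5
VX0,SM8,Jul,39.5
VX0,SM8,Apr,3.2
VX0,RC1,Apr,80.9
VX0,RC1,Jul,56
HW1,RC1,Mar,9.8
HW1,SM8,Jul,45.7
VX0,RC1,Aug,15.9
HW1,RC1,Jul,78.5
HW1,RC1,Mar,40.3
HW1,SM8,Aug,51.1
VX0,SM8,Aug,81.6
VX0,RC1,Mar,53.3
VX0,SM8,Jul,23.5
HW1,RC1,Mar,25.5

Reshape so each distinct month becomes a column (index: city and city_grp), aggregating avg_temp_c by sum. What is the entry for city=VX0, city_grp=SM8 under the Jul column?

Rows with city=VX0, city_grp=SM8 and month=Jul: avg_temp_c values are 29.8, 8.8, 9.7, 39.5, 23.5.
29.8 + 8.8 + 9.7 + 39.5 + 23.5 = 111.3.

111.3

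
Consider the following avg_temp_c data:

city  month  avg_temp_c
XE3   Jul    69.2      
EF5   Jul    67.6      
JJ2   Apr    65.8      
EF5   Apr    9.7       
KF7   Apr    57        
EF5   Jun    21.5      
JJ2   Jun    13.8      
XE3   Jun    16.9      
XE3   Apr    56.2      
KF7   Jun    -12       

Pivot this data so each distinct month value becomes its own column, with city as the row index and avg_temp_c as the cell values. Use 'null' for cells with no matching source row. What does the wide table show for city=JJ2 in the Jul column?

null

No long-format row has city=JJ2 and month=Jul, so the cell is null.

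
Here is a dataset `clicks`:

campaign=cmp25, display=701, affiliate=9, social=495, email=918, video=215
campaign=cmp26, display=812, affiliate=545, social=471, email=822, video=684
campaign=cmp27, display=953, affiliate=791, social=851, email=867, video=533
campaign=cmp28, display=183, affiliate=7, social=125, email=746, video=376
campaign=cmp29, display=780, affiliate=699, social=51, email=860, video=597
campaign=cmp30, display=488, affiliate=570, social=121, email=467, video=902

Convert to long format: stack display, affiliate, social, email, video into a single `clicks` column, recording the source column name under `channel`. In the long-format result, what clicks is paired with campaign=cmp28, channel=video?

376

Unpivoting turns each (campaign, wide-column) pair into one long row.
The wide cell at row cmp28, column video holds 376, so the long row (cmp28, video) has clicks=376.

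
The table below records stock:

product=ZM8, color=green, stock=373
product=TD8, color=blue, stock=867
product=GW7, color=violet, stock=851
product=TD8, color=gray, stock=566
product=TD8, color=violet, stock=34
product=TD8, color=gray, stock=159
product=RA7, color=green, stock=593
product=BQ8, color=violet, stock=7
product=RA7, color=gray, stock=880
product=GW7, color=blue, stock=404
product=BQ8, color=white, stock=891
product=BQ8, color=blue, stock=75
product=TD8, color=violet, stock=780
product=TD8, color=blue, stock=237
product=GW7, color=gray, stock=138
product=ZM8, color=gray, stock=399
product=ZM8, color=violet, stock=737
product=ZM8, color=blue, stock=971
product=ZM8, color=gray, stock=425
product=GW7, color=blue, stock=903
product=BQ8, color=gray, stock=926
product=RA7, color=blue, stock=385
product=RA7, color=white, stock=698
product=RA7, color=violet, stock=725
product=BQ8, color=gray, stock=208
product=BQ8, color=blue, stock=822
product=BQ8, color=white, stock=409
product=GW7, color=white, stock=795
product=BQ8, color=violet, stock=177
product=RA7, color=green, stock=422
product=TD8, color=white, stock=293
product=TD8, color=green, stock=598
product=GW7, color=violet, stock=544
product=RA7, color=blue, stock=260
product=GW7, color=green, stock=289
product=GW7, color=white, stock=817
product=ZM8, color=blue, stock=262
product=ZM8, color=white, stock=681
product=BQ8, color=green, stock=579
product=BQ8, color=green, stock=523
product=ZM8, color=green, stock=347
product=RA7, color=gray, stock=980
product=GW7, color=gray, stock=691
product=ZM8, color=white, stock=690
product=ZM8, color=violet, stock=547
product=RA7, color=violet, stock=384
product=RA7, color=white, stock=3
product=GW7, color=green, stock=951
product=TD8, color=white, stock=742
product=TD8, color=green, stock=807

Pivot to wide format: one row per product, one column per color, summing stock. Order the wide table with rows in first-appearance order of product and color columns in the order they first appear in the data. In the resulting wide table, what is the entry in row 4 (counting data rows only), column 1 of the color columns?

1015

With rows in first-appearance order of product, row 4 is product=RA7. color columns in first-appearance order: green, blue, violet, gray, white; column 1 is green.
Long rows with product=RA7, color=green: 593 + 422 = 1015.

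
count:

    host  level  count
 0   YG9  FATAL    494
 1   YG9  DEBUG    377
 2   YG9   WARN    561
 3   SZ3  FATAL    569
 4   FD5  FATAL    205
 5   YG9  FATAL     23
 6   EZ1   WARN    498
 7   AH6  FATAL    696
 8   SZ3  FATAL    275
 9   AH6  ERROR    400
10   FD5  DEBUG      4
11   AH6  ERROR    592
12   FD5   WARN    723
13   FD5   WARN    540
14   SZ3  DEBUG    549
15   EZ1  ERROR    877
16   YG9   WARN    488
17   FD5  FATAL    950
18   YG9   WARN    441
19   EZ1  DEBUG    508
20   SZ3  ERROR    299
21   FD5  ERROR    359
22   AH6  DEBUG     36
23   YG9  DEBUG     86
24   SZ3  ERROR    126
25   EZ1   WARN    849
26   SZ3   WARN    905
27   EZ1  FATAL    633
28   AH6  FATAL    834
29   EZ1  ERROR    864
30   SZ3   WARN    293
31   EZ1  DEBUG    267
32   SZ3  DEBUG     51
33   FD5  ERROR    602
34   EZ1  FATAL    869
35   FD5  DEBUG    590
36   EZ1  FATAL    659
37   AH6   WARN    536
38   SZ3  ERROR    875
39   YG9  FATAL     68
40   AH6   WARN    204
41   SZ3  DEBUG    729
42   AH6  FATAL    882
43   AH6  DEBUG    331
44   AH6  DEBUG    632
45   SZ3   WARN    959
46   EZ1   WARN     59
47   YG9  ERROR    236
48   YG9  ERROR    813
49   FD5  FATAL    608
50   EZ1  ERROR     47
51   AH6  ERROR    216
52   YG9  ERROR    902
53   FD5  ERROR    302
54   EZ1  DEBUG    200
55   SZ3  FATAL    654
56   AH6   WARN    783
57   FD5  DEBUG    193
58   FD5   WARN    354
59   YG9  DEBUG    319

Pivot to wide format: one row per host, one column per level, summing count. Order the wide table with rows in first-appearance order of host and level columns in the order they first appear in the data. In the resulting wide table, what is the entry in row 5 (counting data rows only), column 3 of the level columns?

1523

With rows in first-appearance order of host, row 5 is host=AH6. level columns in first-appearance order: FATAL, DEBUG, WARN, ERROR; column 3 is WARN.
Long rows with host=AH6, level=WARN: 536 + 204 + 783 = 1523.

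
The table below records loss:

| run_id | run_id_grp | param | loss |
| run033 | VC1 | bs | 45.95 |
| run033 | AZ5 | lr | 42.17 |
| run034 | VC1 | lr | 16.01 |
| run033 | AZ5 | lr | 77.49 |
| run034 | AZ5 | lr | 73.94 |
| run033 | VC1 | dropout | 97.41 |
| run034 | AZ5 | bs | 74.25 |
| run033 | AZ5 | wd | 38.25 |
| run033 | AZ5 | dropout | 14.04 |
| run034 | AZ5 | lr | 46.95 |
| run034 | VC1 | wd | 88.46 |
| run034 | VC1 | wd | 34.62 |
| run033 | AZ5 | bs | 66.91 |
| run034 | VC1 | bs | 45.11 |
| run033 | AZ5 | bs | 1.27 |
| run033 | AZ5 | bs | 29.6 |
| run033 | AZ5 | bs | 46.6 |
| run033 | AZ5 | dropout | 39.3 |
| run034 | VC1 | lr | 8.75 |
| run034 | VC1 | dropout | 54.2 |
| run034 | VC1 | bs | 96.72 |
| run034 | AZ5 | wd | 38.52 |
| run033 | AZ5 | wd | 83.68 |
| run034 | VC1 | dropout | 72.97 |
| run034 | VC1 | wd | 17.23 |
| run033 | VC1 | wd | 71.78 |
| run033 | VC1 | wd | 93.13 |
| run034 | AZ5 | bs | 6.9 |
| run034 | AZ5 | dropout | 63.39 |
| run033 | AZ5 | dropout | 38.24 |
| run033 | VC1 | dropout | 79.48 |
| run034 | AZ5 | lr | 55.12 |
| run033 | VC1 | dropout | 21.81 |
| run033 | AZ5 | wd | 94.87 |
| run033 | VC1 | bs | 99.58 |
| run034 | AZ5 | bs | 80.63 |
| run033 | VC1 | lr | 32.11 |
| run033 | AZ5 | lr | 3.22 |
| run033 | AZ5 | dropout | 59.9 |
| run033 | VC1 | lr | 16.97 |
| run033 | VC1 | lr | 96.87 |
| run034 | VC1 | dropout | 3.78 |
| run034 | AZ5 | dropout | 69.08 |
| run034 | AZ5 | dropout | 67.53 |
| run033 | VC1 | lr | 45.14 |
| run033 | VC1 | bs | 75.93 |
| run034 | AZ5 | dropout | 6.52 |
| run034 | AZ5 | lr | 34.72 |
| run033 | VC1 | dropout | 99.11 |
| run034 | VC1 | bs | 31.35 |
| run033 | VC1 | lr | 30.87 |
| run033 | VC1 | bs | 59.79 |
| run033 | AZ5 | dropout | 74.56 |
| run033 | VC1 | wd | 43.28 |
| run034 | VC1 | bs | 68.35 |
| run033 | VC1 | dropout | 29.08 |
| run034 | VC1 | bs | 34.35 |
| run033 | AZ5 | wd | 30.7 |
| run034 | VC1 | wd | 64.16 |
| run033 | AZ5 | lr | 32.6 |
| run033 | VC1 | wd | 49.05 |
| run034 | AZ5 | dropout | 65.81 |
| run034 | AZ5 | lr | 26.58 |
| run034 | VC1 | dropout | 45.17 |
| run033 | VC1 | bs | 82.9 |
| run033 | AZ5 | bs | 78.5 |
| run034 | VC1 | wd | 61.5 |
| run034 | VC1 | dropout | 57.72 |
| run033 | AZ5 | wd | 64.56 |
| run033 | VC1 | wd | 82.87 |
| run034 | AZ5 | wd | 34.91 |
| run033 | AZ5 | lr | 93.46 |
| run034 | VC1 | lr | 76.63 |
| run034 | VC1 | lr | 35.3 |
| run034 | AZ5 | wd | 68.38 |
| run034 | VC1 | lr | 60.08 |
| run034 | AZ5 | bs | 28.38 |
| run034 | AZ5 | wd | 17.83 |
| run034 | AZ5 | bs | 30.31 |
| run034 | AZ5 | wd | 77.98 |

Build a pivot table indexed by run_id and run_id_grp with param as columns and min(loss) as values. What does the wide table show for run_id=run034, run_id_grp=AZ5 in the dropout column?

Rows with run_id=run034, run_id_grp=AZ5 and param=dropout: loss values are 63.39, 69.08, 67.53, 6.52, 65.81.
min(63.39, 69.08, 67.53, 6.52, 65.81) = 6.52.

6.52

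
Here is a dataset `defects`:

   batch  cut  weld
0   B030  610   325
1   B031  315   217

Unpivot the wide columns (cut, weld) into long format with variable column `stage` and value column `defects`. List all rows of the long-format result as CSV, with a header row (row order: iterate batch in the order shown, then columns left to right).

Each (batch, column) pair becomes one row: 2 × 2 = 4 rows.
For example, (B030, cut) → defects=610.

batch,stage,defects
B030,cut,610
B030,weld,325
B031,cut,315
B031,weld,217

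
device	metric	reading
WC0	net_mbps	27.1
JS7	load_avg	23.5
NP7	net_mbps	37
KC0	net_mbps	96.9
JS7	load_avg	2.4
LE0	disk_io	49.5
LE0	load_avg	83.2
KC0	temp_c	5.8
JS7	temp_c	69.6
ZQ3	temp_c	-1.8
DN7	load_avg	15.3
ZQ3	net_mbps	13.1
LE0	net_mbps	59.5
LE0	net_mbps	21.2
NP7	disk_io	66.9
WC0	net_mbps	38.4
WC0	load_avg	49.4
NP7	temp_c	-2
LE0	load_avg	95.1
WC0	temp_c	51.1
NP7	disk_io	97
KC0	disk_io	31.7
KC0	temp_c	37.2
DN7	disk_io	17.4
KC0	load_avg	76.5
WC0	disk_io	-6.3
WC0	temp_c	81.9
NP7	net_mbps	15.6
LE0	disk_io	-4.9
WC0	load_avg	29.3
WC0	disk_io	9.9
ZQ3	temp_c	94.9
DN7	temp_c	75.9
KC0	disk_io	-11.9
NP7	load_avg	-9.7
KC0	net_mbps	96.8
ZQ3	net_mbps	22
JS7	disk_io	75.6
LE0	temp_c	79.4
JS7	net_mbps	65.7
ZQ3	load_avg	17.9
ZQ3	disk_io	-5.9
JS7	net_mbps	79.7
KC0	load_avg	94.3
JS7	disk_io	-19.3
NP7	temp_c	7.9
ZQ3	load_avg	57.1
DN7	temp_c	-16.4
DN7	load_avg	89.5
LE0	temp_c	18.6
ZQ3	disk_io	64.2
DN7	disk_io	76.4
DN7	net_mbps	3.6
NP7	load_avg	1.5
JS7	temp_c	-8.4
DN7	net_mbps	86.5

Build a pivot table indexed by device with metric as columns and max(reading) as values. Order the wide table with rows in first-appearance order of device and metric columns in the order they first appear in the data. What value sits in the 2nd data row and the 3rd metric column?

With rows in first-appearance order of device, row 2 is device=JS7. metric columns in first-appearance order: net_mbps, load_avg, disk_io, temp_c; column 3 is disk_io.
Long rows with device=JS7, metric=disk_io: max(75.6, -19.3) = 75.6.

75.6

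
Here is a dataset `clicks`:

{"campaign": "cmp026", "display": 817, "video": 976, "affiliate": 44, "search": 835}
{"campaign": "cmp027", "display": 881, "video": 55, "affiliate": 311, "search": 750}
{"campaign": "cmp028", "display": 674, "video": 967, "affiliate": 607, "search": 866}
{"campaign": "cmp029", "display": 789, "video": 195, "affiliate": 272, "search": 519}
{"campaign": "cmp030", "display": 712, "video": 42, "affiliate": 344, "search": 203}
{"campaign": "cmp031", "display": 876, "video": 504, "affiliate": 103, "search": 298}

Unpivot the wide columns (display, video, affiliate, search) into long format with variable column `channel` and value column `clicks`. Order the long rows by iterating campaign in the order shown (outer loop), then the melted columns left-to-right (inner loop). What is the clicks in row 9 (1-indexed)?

24 rows total (6 × 4). Row 9: index ⌊(9-1)/4⌋ = 2 into campaign → cmp028; (9-1) mod 4 = 0 into the melted columns → display.
So row 9 is (cmp028, display, 674); clicks = 674.

674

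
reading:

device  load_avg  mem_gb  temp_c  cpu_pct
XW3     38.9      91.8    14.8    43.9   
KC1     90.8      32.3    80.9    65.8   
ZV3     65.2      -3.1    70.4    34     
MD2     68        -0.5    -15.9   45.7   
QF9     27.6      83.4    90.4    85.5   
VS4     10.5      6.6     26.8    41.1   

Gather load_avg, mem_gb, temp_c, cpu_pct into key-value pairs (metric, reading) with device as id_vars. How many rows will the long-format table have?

24

6 device values × 4 melted columns = 24 rows.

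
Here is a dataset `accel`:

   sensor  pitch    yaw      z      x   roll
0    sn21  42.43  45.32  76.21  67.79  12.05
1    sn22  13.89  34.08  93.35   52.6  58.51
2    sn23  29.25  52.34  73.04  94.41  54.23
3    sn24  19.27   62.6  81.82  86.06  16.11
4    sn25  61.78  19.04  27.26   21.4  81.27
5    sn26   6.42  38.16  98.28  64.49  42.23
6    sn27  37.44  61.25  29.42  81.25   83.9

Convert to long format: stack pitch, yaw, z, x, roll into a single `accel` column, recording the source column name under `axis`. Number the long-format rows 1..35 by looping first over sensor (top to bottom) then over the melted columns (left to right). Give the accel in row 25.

35 rows total (7 × 5). Row 25: index ⌊(25-1)/5⌋ = 4 into sensor → sn25; (25-1) mod 5 = 4 into the melted columns → roll.
So row 25 is (sn25, roll, 81.27); accel = 81.27.

81.27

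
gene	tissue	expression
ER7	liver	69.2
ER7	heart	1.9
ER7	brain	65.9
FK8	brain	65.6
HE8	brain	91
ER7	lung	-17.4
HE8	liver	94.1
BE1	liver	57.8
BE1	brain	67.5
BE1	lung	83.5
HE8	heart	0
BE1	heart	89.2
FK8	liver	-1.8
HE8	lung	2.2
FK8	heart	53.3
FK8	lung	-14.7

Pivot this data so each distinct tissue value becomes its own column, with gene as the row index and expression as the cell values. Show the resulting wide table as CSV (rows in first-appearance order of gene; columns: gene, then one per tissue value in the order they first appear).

gene,liver,heart,brain,lung
ER7,69.2,1.9,65.9,-17.4
FK8,-1.8,53.3,65.6,-14.7
HE8,94.1,0,91,2.2
BE1,57.8,89.2,67.5,83.5

Columns: gene plus the 4 distinct tissue values (liver, heart, brain, lung).
For example, row ER7 column liver takes expression=69.2 from the long row (ER7, liver).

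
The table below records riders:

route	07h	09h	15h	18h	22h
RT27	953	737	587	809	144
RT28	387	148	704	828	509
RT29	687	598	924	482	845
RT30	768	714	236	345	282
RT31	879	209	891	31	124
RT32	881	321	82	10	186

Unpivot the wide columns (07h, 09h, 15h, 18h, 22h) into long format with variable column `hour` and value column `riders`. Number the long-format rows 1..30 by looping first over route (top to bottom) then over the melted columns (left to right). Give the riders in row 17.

30 rows total (6 × 5). Row 17: index ⌊(17-1)/5⌋ = 3 into route → RT30; (17-1) mod 5 = 1 into the melted columns → 09h.
So row 17 is (RT30, 09h, 714); riders = 714.

714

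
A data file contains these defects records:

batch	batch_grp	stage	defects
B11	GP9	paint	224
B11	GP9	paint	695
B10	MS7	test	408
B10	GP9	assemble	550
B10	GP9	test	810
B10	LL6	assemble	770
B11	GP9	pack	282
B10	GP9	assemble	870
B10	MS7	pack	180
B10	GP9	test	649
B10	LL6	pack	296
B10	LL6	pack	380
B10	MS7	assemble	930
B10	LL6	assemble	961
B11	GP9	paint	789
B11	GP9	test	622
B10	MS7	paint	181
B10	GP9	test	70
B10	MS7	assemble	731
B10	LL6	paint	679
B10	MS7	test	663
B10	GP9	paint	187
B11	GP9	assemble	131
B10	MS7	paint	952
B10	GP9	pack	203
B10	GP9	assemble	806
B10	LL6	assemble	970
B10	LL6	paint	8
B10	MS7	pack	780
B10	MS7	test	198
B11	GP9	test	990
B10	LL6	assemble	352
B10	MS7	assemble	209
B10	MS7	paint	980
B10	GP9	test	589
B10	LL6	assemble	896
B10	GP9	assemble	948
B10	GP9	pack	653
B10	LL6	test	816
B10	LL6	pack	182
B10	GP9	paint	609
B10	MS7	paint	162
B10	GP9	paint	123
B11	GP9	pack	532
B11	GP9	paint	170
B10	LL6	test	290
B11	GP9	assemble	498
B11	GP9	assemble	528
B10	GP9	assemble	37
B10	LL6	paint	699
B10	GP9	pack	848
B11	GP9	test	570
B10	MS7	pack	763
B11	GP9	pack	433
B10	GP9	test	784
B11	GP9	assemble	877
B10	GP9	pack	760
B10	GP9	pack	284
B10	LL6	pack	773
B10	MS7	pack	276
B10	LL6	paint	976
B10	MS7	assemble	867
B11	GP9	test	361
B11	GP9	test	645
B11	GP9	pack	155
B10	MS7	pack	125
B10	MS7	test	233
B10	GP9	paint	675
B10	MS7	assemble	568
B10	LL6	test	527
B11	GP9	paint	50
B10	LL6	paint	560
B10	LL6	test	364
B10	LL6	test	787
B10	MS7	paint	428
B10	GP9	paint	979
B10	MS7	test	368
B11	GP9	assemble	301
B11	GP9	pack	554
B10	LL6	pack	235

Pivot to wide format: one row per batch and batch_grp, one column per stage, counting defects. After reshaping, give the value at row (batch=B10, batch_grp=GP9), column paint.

Rows with batch=B10, batch_grp=GP9 and stage=paint: defects values are 187, 609, 123, 675, 979.
5 rows match — count = 5.

5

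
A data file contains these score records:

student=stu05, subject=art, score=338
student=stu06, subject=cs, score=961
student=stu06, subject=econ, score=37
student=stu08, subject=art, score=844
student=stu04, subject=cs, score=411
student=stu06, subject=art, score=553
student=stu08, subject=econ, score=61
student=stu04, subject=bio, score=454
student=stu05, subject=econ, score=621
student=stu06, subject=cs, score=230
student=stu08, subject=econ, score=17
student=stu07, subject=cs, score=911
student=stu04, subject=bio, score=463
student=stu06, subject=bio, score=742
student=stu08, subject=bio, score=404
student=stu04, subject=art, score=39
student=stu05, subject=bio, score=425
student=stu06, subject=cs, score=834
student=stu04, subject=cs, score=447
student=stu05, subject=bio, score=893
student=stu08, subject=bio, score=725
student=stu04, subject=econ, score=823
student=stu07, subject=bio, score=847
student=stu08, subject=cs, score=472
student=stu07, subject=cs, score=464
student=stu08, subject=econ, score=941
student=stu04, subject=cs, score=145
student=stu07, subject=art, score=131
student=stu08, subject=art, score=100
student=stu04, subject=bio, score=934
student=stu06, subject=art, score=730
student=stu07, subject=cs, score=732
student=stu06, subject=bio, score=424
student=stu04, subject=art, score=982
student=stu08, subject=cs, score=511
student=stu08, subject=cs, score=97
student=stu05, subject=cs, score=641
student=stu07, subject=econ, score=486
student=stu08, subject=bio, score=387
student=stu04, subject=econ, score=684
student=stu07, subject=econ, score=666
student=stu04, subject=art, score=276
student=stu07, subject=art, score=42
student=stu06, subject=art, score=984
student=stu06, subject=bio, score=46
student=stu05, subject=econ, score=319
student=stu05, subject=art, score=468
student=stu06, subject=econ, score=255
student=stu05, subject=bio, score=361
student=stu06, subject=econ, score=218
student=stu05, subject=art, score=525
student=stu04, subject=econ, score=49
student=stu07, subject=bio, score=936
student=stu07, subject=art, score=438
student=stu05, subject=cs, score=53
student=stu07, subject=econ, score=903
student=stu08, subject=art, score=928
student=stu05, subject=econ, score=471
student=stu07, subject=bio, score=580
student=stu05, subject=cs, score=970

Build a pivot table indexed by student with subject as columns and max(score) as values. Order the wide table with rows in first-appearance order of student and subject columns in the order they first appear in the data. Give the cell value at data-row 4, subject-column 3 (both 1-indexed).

823

With rows in first-appearance order of student, row 4 is student=stu04. subject columns in first-appearance order: art, cs, econ, bio; column 3 is econ.
Long rows with student=stu04, subject=econ: max(823, 684, 49) = 823.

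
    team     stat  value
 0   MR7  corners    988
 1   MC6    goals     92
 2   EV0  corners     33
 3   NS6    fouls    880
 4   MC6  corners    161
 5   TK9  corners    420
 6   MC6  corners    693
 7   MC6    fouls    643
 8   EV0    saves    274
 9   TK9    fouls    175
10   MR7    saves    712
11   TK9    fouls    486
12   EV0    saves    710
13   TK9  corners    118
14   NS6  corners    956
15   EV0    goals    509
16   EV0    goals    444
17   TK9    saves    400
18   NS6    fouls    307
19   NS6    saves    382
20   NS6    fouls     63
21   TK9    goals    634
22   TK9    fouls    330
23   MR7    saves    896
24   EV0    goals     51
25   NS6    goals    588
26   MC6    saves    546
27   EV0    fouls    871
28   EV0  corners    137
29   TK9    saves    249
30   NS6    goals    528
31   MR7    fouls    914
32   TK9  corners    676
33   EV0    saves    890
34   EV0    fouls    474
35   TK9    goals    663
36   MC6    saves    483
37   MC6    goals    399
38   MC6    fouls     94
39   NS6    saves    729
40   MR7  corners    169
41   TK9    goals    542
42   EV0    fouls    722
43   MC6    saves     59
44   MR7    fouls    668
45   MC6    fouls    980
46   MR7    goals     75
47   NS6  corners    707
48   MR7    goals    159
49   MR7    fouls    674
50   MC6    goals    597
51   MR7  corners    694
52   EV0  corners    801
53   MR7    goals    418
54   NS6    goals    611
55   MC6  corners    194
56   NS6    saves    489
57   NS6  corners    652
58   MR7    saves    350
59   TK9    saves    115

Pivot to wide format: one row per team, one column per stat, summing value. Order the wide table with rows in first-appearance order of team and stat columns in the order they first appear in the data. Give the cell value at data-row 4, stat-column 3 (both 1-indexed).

1250

With rows in first-appearance order of team, row 4 is team=NS6. stat columns in first-appearance order: corners, goals, fouls, saves; column 3 is fouls.
Long rows with team=NS6, stat=fouls: 880 + 307 + 63 = 1250.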